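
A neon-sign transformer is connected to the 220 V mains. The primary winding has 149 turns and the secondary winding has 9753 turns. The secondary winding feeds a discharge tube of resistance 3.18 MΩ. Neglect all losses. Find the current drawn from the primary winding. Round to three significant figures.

I_p ≈ 0.296 A

V_s = V_p × N_s/N_p = 220 × 9753/149 = 14400 V.
I_s = V_s/R = 14400/(3.18×10^6) = 0.0045284 A.
For an ideal transformer I_p N_p = I_s N_s, so I_p = 0.0045284 × 9753/149 = 0.296 A.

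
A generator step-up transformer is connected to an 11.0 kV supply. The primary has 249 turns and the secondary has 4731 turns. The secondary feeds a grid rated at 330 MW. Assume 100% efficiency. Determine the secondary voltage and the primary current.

V_s = V_p × N_s/N_p = 11000 × 4731/249 = 209000 V.
I_s = P/V_s = 3.30×10^8/209000 = 1578.9 A.
I_p = I_s × N_s/N_p = 1578.9 × 4731/249 = 30000 A.

V_s ≈ 209000 V, I_p ≈ 30000 A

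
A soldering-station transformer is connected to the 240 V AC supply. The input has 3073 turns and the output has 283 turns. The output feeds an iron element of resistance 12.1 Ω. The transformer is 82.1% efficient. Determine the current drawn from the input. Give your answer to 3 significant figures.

I_in ≈ 0.205 A

V_out = 240 × 283/3073 = 22.102 V.
I_out = V_out/R = 22.102/12.1 = 1.8266 A.
P_out = V_out I_out = 22.102 × 1.8266 = 40.372 W.
P_in = P_out/η = 40.372/0.821 = 49.175 W.
I_in = P_in/V_in = 49.175/240 = 0.205 A.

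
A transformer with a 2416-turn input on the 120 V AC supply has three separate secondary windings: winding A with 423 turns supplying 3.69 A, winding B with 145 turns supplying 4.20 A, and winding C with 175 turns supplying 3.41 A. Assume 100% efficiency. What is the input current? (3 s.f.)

V_A = 120 × 423/2416 = 21.010 V; V_B = 120 × 145/2416 = 7.2020 V; V_C = 120 × 175/2416 = 8.6921 V.
P_out = V_A I_A + V_B I_B + V_C I_C = 21.010×3.69 + 7.2020×4.20 + 8.6921×3.41 = 77.527 + 30.248 + 29.640 = 137.41 W.
Ideal ⇒ P_in = P_out, so I_in = P_out/V_in = 137.41/120 = 1.15 A.

I_in ≈ 1.15 A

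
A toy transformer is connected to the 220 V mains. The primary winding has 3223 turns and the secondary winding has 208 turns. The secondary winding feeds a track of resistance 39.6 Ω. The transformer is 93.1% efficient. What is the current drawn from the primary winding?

V_s = 220 × 208/3223 = 14.198 V.
I_s = V_s/R = 14.198/39.6 = 0.35853 A.
P_out = V_s I_s = 14.198 × 0.35853 = 5.0905 W.
P_in = P_out/η = 5.0905/0.931 = 5.4677 W.
I_p = P_in/V_p = 5.4677/220 = 0.0249 A.

I_p ≈ 0.0249 A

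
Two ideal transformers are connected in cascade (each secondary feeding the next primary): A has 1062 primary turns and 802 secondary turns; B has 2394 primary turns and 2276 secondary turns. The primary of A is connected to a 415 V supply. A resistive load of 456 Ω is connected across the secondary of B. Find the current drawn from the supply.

Secondary of A: V = 415.00 × 802/1062 = 313.40 V.
Secondary of B: V = 313.40 × 2276/2394 = 297.95 V.
I_load = 297.95/456 = 0.65340 A, so P_out = 297.95 × 0.65340 = 194.68 W.
All ideal ⇒ P_in = P_out, so I_supply = 194.68/415 = 0.469 A.

I_supply ≈ 0.469 A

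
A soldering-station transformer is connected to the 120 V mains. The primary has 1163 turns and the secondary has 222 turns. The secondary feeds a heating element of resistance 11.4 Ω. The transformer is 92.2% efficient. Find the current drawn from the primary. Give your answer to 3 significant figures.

V_s = 120 × 222/1163 = 22.906 V.
I_s = V_s/R = 22.906/11.4 = 2.0093 A.
P_out = V_s I_s = 22.906 × 2.0093 = 46.026 W.
P_in = P_out/η = 46.026/0.922 = 49.920 W.
I_p = P_in/V_p = 49.920/120 = 0.416 A.

I_p ≈ 0.416 A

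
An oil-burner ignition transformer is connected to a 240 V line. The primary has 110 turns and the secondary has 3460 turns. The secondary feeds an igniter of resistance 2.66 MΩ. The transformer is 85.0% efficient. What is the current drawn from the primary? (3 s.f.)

I_p ≈ 0.105 A

V_s = 240 × 3460/110 = 7549.1 V.
I_s = V_s/R = 7549.1/(2.66×10^6) = 0.0028380 A.
P_out = V_s I_s = 7549.1 × 0.0028380 = 21.424 W.
P_in = P_out/η = 21.424/0.850 = 25.205 W.
I_p = P_in/V_p = 25.205/240 = 0.105 A.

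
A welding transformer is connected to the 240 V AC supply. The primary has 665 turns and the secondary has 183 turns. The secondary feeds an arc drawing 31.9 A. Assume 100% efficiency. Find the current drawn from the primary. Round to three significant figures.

I_p ≈ 8.78 A

For an ideal transformer I_p N_p = I_s N_s, so I_p = 31.9 × 183/665 = 8.78 A.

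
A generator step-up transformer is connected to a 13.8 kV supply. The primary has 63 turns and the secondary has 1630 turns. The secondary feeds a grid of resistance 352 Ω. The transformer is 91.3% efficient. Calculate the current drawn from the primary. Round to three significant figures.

I_p ≈ 28700 A

V_s = 13800 × 1630/63 = 357050 V.
I_s = V_s/R = 357050/352 = 1014.3 A.
P_out = V_s I_s = 357050 × 1014.3 = 3.6217×10^8 W.
P_in = P_out/η = 3.6217×10^8/0.913 = 3.9668×10^8 W.
I_p = P_in/V_p = 3.9668×10^8/13800 = 28700 A.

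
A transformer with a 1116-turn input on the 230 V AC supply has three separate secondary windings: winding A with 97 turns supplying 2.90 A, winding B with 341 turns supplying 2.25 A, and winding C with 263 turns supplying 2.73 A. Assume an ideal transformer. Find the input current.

I_in ≈ 1.58 A

V_A = 230 × 97/1116 = 19.991 V; V_B = 230 × 341/1116 = 70.278 V; V_C = 230 × 263/1116 = 54.203 V.
P_out = V_A I_A + V_B I_B + V_C I_C = 19.991×2.90 + 70.278×2.25 + 54.203×2.73 = 57.974 + 158.12 + 147.97 = 364.07 W.
Ideal ⇒ P_in = P_out, so I_in = P_out/V_in = 364.07/230 = 1.58 A.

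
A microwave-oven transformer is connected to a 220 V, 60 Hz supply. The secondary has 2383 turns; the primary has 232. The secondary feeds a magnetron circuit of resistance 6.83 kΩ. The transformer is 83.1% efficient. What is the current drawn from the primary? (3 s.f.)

I_p ≈ 4.09 A

V_s = 220 × 2383/232 = 2259.7 V.
I_s = V_s/R = 2259.7/6830 = 0.33086 A.
P_out = V_s I_s = 2259.7 × 0.33086 = 747.65 W.
P_in = P_out/η = 747.65/0.831 = 899.70 W.
I_p = P_in/V_p = 899.70/220 = 4.09 A.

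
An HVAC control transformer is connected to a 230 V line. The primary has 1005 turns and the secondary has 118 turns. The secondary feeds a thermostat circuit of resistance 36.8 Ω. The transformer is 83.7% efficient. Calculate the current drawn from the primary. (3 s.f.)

V_s = 230 × 118/1005 = 27.005 V.
I_s = V_s/R = 27.005/36.8 = 0.73383 A.
P_out = V_s I_s = 27.005 × 0.73383 = 19.817 W.
P_in = P_out/η = 19.817/0.837 = 23.676 W.
I_p = P_in/V_p = 23.676/230 = 0.103 A.

I_p ≈ 0.103 A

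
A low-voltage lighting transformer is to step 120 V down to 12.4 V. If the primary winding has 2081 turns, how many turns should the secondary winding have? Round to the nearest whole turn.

N_s = 215 turns

N_s/N_p = V_s/V_p, so N_s = 2081 × 12.4/120 = 215.0 ≈ 215 turns.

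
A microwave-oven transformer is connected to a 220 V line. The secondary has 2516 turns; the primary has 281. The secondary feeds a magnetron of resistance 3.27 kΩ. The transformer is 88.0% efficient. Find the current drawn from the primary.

I_p ≈ 6.13 A

V_s = 220 × 2516/281 = 1969.8 V.
I_s = V_s/R = 1969.8/3270 = 0.60239 A.
P_out = V_s I_s = 1969.8 × 0.60239 = 1186.6 W.
P_in = P_out/η = 1186.6/0.880 = 1348.4 W.
I_p = P_in/V_p = 1348.4/220 = 6.13 A.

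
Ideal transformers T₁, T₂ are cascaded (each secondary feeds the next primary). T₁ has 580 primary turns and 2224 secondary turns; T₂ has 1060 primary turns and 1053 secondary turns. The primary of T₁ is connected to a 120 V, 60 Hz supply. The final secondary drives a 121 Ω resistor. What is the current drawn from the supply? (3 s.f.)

I_supply ≈ 14.4 A

Secondary of T₁: V = 120.00 × 2224/580 = 460.14 V.
Secondary of T₂: V = 460.14 × 1053/1060 = 457.10 V.
I_load = 457.10/121 = 3.7777 A, so P_out = 457.10 × 3.7777 = 1726.8 W.
All ideal ⇒ P_in = P_out, so I_supply = 1726.8/120 = 14.4 A.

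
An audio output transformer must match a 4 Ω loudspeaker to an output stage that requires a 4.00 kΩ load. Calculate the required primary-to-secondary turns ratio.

Z_p/Z_s = (N_p/N_s)², so N_p/N_s = √(4000/4) = √1000 = 31.6.

N_p/N_s ≈ 31.6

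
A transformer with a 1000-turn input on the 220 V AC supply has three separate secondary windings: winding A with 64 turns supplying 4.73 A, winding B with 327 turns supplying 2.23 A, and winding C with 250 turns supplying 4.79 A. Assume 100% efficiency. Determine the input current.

I_in ≈ 2.23 A

V_A = 220 × 64/1000 = 14.080 V; V_B = 220 × 327/1000 = 71.940 V; V_C = 220 × 250/1000 = 55.000 V.
P_out = V_A I_A + V_B I_B + V_C I_C = 14.080×4.73 + 71.940×2.23 + 55.000×4.79 = 66.598 + 160.43 + 263.45 = 490.47 W.
Ideal ⇒ P_in = P_out, so I_in = P_out/V_in = 490.47/220 = 2.23 A.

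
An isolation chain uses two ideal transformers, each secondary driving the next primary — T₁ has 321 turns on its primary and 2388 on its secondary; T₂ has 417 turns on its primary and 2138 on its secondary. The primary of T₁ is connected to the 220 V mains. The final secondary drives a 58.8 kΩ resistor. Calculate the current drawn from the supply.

After T₁: V = 220.00 × 2388/321 = 1636.6 V.
After T₂: V = 1636.6 × 2138/417 = 8391.2 V.
I_load = 8391.2/58800 = 0.14271 A, so P_out = 8391.2 × 0.14271 = 1197.5 W.
All ideal ⇒ P_in = P_out, so I_supply = 1197.5/220 = 5.44 A.

I_supply ≈ 5.44 A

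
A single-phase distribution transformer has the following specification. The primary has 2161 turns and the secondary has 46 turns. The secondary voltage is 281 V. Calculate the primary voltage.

V_p/V_s = N_p/N_s, so V_p = 281 × 2161/46 = 13200 V.

V_p ≈ 13200 V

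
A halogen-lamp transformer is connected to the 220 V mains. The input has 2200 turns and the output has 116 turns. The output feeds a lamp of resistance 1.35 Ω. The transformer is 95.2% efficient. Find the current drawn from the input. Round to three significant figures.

V_out = 220 × 116/2200 = 11.600 V.
I_out = V_out/R = 11.600/1.35 = 8.5926 A.
P_out = V_out I_out = 11.600 × 8.5926 = 99.674 W.
P_in = P_out/η = 99.674/0.952 = 104.70 W.
I_in = P_in/V_in = 104.70/220 = 0.476 A.

I_in ≈ 0.476 A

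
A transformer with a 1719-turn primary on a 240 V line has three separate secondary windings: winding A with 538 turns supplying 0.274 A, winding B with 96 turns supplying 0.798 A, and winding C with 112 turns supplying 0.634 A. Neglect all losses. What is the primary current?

V_A = 240 × 538/1719 = 75.113 V; V_B = 240 × 96/1719 = 13.403 V; V_C = 240 × 112/1719 = 15.637 V.
P_out = V_A I_A + V_B I_B + V_C I_C = 75.113×0.274 + 13.403×0.798 + 15.637×0.634 = 20.581 + 10.696 + 9.9139 = 41.191 W.
Ideal ⇒ P_in = P_out, so I_p = P_out/V_p = 41.191/240 = 0.172 A.

I_p ≈ 0.172 A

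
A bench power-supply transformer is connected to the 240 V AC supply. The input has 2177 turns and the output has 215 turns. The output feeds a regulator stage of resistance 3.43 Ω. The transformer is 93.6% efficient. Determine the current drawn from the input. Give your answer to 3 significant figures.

V_out = 240 × 215/2177 = 23.702 V.
I_out = V_out/R = 23.702/3.43 = 6.9103 A.
P_out = V_out I_out = 23.702 × 6.9103 = 163.79 W.
P_in = P_out/η = 163.79/0.936 = 174.99 W.
I_in = P_in/V_in = 174.99/240 = 0.729 A.

I_in ≈ 0.729 A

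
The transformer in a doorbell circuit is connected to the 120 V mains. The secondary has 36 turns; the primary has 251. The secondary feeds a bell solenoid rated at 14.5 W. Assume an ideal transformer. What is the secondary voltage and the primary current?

V_s ≈ 17.2 V, I_p ≈ 0.121 A

V_s = V_p × N_s/N_p = 120 × 36/251 = 17.211 V.
I_s = P/V_s = 14.5/17.211 = 0.84248 A.
I_p = I_s × N_s/N_p = 0.84248 × 36/251 = 0.121 A.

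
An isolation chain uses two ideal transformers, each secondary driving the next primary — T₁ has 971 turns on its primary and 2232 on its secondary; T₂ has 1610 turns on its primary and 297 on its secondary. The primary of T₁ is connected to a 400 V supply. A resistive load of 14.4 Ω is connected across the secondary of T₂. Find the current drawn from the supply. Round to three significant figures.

After T₁: V = 400.00 × 2232/971 = 919.46 V.
After T₂: V = 919.46 × 297/1610 = 169.62 V.
I_load = 169.62/14.4 = 11.779 A, so P_out = 169.62 × 11.779 = 1997.9 W.
All ideal ⇒ P_in = P_out, so I_supply = 1997.9/400 = 4.99 A.

I_supply ≈ 4.99 A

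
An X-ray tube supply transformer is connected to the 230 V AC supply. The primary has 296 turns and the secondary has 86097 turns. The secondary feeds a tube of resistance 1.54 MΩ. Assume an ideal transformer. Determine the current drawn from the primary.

V_s = V_p × N_s/N_p = 230 × 86097/296 = 66900 V.
I_s = V_s/R = 66900/(1.54×10^6) = 0.043441 A.
For an ideal transformer I_p N_p = I_s N_s, so I_p = 0.043441 × 86097/296 = 12.6 A.

I_p ≈ 12.6 A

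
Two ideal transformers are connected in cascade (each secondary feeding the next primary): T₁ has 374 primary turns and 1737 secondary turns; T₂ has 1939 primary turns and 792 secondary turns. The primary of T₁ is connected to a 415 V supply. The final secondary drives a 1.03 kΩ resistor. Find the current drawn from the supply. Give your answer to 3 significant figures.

Secondary of T₁: V = 415.00 × 1737/374 = 1927.4 V.
Secondary of T₂: V = 1927.4 × 792/1939 = 787.27 V.
I_load = 787.27/1030 = 0.76434 A, so P_out = 787.27 × 0.76434 = 601.74 W.
All ideal ⇒ P_in = P_out, so I_supply = 601.74/415 = 1.45 A.

I_supply ≈ 1.45 A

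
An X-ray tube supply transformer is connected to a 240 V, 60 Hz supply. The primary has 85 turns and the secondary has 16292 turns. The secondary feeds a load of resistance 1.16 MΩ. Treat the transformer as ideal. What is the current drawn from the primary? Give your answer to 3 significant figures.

I_p ≈ 7.60 A

V_s = V_p × N_s/N_p = 240 × 16292/85 = 46001 V.
I_s = V_s/R = 46001/(1.16×10^6) = 0.039656 A.
For an ideal transformer I_p N_p = I_s N_s, so I_p = 0.039656 × 16292/85 = 7.60 A.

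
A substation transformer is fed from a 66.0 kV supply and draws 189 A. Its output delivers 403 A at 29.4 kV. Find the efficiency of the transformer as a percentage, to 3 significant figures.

P_in = 66000 × 189 = 1.24740×10^7 W.
P_out = 29400 × 403 = 1.18482×10^7 W.
η = P_out/P_in = 1.18482×10^7/(1.24740×10^7) = 0.950.

η ≈ 95.0%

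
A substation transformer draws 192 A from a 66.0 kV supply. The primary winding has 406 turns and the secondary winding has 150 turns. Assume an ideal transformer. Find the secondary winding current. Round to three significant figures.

I_s/I_p = N_p/N_s, so I_s = 192 × 406/150 = 520 A.

I_s ≈ 520 A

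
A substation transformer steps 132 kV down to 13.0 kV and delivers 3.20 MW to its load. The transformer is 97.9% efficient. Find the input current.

P_in = P_out/η = 3.20×10^6/0.979 = 3.2686×10^6 W.
I_in = P_in/V_in = 3.2686×10^6/132000 = 24.8 A.

I_in ≈ 24.8 A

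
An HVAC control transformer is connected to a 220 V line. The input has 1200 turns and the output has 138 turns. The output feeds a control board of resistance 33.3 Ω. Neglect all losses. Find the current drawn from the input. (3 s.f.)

I_in ≈ 0.0874 A

V_out = V_in × N_out/N_in = 220 × 138/1200 = 25.300 V.
I_out = V_out/R = 25.300/33.3 = 0.75976 A.
For an ideal transformer I_in N_in = I_out N_out, so I_in = 0.75976 × 138/1200 = 0.0874 A.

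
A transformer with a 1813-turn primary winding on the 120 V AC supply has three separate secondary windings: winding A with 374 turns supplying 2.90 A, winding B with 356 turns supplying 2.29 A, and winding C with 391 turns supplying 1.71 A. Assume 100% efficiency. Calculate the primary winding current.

I_p ≈ 1.42 A

V_A = 120 × 374/1813 = 24.755 V; V_B = 120 × 356/1813 = 23.563 V; V_C = 120 × 391/1813 = 25.880 V.
P_out = V_A I_A + V_B I_B + V_C I_C = 24.755×2.90 + 23.563×2.29 + 25.880×1.71 = 71.788 + 53.960 + 44.254 = 170.00 W.
Ideal ⇒ P_in = P_out, so I_p = P_out/V_p = 170.00/120 = 1.42 A.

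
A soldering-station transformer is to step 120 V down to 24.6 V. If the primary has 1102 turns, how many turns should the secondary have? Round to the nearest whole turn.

N_s = 226 turns

N_s/N_p = V_s/V_p, so N_s = 1102 × 24.6/120 = 225.9 ≈ 226 turns.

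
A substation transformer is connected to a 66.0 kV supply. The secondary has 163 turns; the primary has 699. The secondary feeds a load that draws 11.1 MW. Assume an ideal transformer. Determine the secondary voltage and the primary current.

V_s ≈ 15400 V, I_p ≈ 168 A

V_s = V_p × N_s/N_p = 66000 × 163/699 = 15391 V.
I_s = P/V_s = 1.11×10^7/15391 = 721.22 A.
I_p = I_s × N_s/N_p = 721.22 × 163/699 = 168 A.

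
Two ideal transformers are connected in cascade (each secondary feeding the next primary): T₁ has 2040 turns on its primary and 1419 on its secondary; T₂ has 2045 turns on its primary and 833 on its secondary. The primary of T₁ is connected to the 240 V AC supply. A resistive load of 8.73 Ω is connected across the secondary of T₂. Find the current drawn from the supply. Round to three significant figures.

After T₁: V = 240.00 × 1419/2040 = 166.94 V.
After T₂: V = 166.94 × 833/2045 = 68.001 V.
I_load = 68.001/8.73 = 7.7893 A, so P_out = 68.001 × 7.7893 = 529.68 W.
All ideal ⇒ P_in = P_out, so I_supply = 529.68/240 = 2.21 A.

I_supply ≈ 2.21 A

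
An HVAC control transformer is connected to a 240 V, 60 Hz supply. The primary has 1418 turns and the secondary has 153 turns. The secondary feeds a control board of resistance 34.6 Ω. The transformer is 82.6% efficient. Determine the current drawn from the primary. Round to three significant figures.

V_s = 240 × 153/1418 = 25.896 V.
I_s = V_s/R = 25.896/34.6 = 0.74843 A.
P_out = V_s I_s = 25.896 × 0.74843 = 19.381 W.
P_in = P_out/η = 19.381/0.826 = 23.464 W.
I_p = P_in/V_p = 23.464/240 = 0.0978 A.

I_p ≈ 0.0978 A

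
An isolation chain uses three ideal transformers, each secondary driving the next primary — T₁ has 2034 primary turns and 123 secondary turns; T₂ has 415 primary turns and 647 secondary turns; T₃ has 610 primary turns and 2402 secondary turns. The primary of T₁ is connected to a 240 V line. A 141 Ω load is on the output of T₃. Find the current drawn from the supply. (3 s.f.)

I_supply ≈ 0.235 A

After T₁: V = 240.00 × 123/2034 = 14.513 V.
After T₂: V = 14.513 × 647/415 = 22.627 V.
After T₃: V = 22.627 × 2402/610 = 89.097 V.
I_load = 89.097/141 = 0.63190 A, so P_out = 89.097 × 0.63190 = 56.300 W.
All ideal ⇒ P_in = P_out, so I_supply = 56.300/240 = 0.235 A.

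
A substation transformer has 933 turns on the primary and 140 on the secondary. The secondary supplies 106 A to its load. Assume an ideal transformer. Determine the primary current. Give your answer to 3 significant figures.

I_p ≈ 15.9 A

For an ideal transformer I_p/I_s = N_s/N_p, so I_p = 106 × 140/933 = 15.9 A.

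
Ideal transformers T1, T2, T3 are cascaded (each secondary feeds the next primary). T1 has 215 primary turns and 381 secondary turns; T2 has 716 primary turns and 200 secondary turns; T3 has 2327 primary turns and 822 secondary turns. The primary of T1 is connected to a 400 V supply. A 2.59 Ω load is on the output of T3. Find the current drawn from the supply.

After T1: V = 400.00 × 381/215 = 708.84 V.
After T2: V = 708.84 × 200/716 = 198.00 V.
After T3: V = 198.00 × 822/2327 = 69.942 V.
I_load = 69.942/2.59 = 27.005 A, so P_out = 69.942 × 27.005 = 1888.8 W.
All ideal ⇒ P_in = P_out, so I_supply = 1888.8/400 = 4.72 A.

I_supply ≈ 4.72 A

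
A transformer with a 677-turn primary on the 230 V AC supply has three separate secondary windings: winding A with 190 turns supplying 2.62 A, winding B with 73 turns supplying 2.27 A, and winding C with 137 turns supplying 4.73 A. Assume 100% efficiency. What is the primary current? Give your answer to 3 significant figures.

V_A = 230 × 190/677 = 64.549 V; V_B = 230 × 73/677 = 24.801 V; V_C = 230 × 137/677 = 46.544 V.
P_out = V_A I_A + V_B I_B + V_C I_C = 64.549×2.62 + 24.801×2.27 + 46.544×4.73 = 169.12 + 56.297 + 220.15 = 445.57 W.
Ideal ⇒ P_in = P_out, so I_p = P_out/V_p = 445.57/230 = 1.94 A.

I_p ≈ 1.94 A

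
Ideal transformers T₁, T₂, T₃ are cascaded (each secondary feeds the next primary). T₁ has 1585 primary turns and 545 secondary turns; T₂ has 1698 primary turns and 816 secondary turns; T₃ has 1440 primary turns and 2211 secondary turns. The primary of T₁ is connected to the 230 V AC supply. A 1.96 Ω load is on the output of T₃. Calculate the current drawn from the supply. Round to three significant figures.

I_supply ≈ 7.55 A

Secondary of T₁: V = 230.00 × 545/1585 = 79.085 V.
Secondary of T₂: V = 79.085 × 816/1698 = 38.006 V.
Secondary of T₃: V = 38.006 × 2211/1440 = 58.354 V.
I_load = 58.354/1.96 = 29.773 A, so P_out = 58.354 × 29.773 = 1737.4 W.
All ideal ⇒ P_in = P_out, so I_supply = 1737.4/230 = 7.55 A.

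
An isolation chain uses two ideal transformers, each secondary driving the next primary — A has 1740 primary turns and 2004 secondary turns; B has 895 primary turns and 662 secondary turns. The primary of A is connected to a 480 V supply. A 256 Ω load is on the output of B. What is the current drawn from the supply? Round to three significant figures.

I_supply ≈ 1.36 A

Secondary of A: V = 480.00 × 2004/1740 = 552.83 V.
Secondary of B: V = 552.83 × 662/895 = 408.91 V.
I_load = 408.91/256 = 1.5973 A, so P_out = 408.91 × 1.5973 = 653.14 W.
All ideal ⇒ P_in = P_out, so I_supply = 653.14/480 = 1.36 A.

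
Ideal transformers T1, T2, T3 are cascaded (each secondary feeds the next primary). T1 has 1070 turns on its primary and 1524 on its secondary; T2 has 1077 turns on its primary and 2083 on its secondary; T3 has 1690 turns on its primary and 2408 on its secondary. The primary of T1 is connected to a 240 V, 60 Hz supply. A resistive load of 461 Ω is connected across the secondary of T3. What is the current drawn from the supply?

I_supply ≈ 8.02 A

After T1: V = 240.00 × 1524/1070 = 341.83 V.
After T2: V = 341.83 × 2083/1077 = 661.13 V.
After T3: V = 661.13 × 2408/1690 = 942.01 V.
I_load = 942.01/461 = 2.0434 A, so P_out = 942.01 × 2.0434 = 1924.9 W.
All ideal ⇒ P_in = P_out, so I_supply = 1924.9/240 = 8.02 A.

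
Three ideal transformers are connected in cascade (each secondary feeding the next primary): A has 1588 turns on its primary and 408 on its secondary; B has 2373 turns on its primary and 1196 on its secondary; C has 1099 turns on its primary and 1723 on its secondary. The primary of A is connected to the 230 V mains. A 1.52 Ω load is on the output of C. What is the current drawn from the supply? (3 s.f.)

After A: V = 230.00 × 408/1588 = 59.093 V.
After B: V = 59.093 × 1196/2373 = 29.783 V.
After C: V = 29.783 × 1723/1099 = 46.694 V.
I_load = 46.694/1.52 = 30.720 A, so P_out = 46.694 × 30.720 = 1434.4 W.
All ideal ⇒ P_in = P_out, so I_supply = 1434.4/230 = 6.24 A.

I_supply ≈ 6.24 A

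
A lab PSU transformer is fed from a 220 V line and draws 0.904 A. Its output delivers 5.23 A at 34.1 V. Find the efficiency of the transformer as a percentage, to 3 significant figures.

P_in = 220 × 0.904 = 198.880 W.
P_out = 34.1 × 5.23 = 178.343 W.
η = P_out/P_in = 178.343/198.880 = 0.897.

η ≈ 89.7%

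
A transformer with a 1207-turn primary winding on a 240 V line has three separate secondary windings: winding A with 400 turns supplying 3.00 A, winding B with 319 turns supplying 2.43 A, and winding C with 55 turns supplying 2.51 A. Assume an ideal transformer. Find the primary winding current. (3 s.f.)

I_p ≈ 1.75 A

V_A = 240 × 400/1207 = 79.536 V; V_B = 240 × 319/1207 = 63.430 V; V_C = 240 × 55/1207 = 10.936 V.
P_out = V_A I_A + V_B I_B + V_C I_C = 79.536×3.00 + 63.430×2.43 + 10.936×2.51 = 238.61 + 154.13 + 27.450 = 420.19 W.
Ideal ⇒ P_in = P_out, so I_p = P_out/V_p = 420.19/240 = 1.75 A.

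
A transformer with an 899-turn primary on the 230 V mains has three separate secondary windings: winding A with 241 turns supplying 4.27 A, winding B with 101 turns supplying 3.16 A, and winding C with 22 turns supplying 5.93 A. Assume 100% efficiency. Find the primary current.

V_A = 230 × 241/899 = 61.657 V; V_B = 230 × 101/899 = 25.840 V; V_C = 230 × 22/899 = 5.6285 V.
P_out = V_A I_A + V_B I_B + V_C I_C = 61.657×4.27 + 25.840×3.16 + 5.6285×5.93 = 263.28 + 81.654 + 33.377 = 378.31 W.
Ideal ⇒ P_in = P_out, so I_p = P_out/V_p = 378.31/230 = 1.64 A.

I_p ≈ 1.64 A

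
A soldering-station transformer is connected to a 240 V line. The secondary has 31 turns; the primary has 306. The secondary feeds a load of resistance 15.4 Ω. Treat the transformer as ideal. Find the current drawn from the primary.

V_s = V_p × N_s/N_p = 240 × 31/306 = 24.314 V.
I_s = V_s/R = 24.314/15.4 = 1.5788 A.
For an ideal transformer I_p N_p = I_s N_s, so I_p = 1.5788 × 31/306 = 0.160 A.

I_p ≈ 0.160 A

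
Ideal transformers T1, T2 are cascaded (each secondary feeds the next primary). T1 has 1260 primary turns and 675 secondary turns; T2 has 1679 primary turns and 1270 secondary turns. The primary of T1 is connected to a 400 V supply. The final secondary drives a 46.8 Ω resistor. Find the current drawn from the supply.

After T1: V = 400.00 × 675/1260 = 214.29 V.
After T2: V = 214.29 × 1270/1679 = 162.09 V.
I_load = 162.09/46.8 = 3.4634 A, so P_out = 162.09 × 3.4634 = 561.37 W.
All ideal ⇒ P_in = P_out, so I_supply = 561.37/400 = 1.40 A.

I_supply ≈ 1.40 A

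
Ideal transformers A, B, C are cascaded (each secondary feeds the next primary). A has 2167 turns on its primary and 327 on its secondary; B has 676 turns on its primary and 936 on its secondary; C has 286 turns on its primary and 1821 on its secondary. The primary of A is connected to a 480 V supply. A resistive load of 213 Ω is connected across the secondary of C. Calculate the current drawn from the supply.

Secondary of A: V = 480.00 × 327/2167 = 72.432 V.
Secondary of B: V = 72.432 × 936/676 = 100.29 V.
Secondary of C: V = 100.29 × 1821/286 = 638.56 V.
I_load = 638.56/213 = 2.9979 A, so P_out = 638.56 × 2.9979 = 1914.4 W.
All ideal ⇒ P_in = P_out, so I_supply = 1914.4/480 = 3.99 A.

I_supply ≈ 3.99 A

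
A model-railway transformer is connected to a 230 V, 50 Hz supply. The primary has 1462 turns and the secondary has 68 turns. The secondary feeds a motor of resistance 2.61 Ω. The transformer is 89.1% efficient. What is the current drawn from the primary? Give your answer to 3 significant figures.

I_p ≈ 0.214 A

V_s = 230 × 68/1462 = 10.698 V.
I_s = V_s/R = 10.698/2.61 = 4.0987 A.
P_out = V_s I_s = 10.698 × 4.0987 = 43.847 W.
P_in = P_out/η = 43.847/0.891 = 49.211 W.
I_p = P_in/V_p = 49.211/230 = 0.214 A.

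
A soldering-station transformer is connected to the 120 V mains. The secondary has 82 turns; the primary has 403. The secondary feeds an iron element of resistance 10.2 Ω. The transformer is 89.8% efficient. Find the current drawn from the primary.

V_s = 120 × 82/403 = 24.417 V.
I_s = V_s/R = 24.417/10.2 = 2.3938 A.
P_out = V_s I_s = 24.417 × 2.3938 = 58.449 W.
P_in = P_out/η = 58.449/0.898 = 65.088 W.
I_p = P_in/V_p = 65.088/120 = 0.542 A.

I_p ≈ 0.542 A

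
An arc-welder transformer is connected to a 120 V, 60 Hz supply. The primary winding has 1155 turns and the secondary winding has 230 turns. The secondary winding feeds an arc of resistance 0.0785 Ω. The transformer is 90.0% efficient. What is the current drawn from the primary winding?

I_p ≈ 67.4 A

V_s = 120 × 230/1155 = 23.896 V.
I_s = V_s/R = 23.896/0.0785 = 304.41 A.
P_out = V_s I_s = 23.896 × 304.41 = 7274.2 W.
P_in = P_out/η = 7274.2/0.900 = 8082.4 W.
I_p = P_in/V_p = 8082.4/120 = 67.4 A.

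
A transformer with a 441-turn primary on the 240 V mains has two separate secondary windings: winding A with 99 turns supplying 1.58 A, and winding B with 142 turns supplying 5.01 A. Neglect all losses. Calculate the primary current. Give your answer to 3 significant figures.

I_p ≈ 1.97 A

V_A = 240 × 99/441 = 53.878 V; V_B = 240 × 142/441 = 77.279 V.
P_out = V_A I_A + V_B I_B = 53.878×1.58 + 77.279×5.01 = 85.127 + 387.17 = 472.29 W.
Ideal ⇒ P_in = P_out, so I_p = P_out/V_p = 472.29/240 = 1.97 A.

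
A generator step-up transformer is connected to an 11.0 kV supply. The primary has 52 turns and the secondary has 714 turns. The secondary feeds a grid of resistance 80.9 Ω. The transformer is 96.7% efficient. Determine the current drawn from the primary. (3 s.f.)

I_p ≈ 26500 A

V_s = 11000 × 714/52 = 151040 V.
I_s = V_s/R = 151040/80.9 = 1867.0 A.
P_out = V_s I_s = 151040 × 1867.0 = 2.8199×10^8 W.
P_in = P_out/η = 2.8199×10^8/0.967 = 2.9161×10^8 W.
I_p = P_in/V_p = 2.9161×10^8/11000 = 26500 A.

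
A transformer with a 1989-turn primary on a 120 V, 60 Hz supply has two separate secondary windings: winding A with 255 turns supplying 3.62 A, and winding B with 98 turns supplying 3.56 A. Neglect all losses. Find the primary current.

I_p ≈ 0.640 A

V_A = 120 × 255/1989 = 15.385 V; V_B = 120 × 98/1989 = 5.9125 V.
P_out = V_A I_A + V_B I_B = 15.385×3.62 + 5.9125×3.56 = 55.692 + 21.049 = 76.741 W.
Ideal ⇒ P_in = P_out, so I_p = P_out/V_p = 76.741/120 = 0.640 A.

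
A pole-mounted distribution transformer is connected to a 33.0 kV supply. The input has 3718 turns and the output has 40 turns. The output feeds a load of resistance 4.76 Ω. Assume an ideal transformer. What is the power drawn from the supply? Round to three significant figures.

P ≈ 26500 W

V_out = V_in × N_out/N_in = 33000 × 40/3718 = 355.03 V.
I_out = V_out/R = 355.03/4.76 = 74.586 A.
I_in = I_out × N_out/N_in = 74.586 × 40/3718 = 0.80243 A.
P = V_in I_in = 33000 × 0.80243 = 26500 W.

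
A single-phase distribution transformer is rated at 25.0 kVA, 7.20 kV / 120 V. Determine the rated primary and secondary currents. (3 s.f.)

I_p = S/V_p = 25000/7200 = 3.47 A.
I_s = S/V_s = 25000/120 = 208 A.

I_p ≈ 3.47 A, I_s ≈ 208 A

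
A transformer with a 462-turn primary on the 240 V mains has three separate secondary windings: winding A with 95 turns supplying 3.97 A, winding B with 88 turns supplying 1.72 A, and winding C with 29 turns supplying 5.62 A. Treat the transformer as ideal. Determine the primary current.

I_p ≈ 1.50 A

V_A = 240 × 95/462 = 49.351 V; V_B = 240 × 88/462 = 45.714 V; V_C = 240 × 29/462 = 15.065 V.
P_out = V_A I_A + V_B I_B + V_C I_C = 49.351×3.97 + 45.714×1.72 + 15.065×5.62 = 195.92 + 78.629 + 84.665 = 359.22 W.
Ideal ⇒ P_in = P_out, so I_p = P_out/V_p = 359.22/240 = 1.50 A.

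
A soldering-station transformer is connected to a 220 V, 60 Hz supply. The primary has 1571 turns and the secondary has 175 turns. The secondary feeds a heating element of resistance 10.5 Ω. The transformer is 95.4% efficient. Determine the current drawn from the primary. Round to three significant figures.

I_p ≈ 0.273 A

V_s = 220 × 175/1571 = 24.507 V.
I_s = V_s/R = 24.507/10.5 = 2.3340 A.
P_out = V_s I_s = 24.507 × 2.3340 = 57.198 W.
P_in = P_out/η = 57.198/0.954 = 59.956 W.
I_p = P_in/V_p = 59.956/220 = 0.273 A.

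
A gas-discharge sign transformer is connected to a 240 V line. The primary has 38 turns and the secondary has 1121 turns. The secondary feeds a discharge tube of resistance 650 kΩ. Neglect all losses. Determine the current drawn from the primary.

V_s = V_p × N_s/N_p = 240 × 1121/38 = 7080.0 V.
I_s = V_s/R = 7080.0/650000 = 0.010892 A.
For an ideal transformer I_p N_p = I_s N_s, so I_p = 0.010892 × 1121/38 = 0.321 A.

I_p ≈ 0.321 A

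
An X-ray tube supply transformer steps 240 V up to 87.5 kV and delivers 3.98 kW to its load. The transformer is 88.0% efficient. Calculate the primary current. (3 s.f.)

P_in = P_out/η = 3980/0.880 = 4522.7 W.
I_p = P_in/V_p = 4522.7/240 = 18.8 A.

I_p ≈ 18.8 A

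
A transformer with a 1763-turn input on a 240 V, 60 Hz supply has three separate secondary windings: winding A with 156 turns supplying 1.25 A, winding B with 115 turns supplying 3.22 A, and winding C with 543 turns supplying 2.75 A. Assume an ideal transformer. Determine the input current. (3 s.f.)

I_in ≈ 1.17 A

V_A = 240 × 156/1763 = 21.237 V; V_B = 240 × 115/1763 = 15.655 V; V_C = 240 × 543/1763 = 73.919 V.
P_out = V_A I_A + V_B I_B + V_C I_C = 21.237×1.25 + 15.655×3.22 + 73.919×2.75 = 26.546 + 50.410 + 203.28 = 280.23 W.
Ideal ⇒ P_in = P_out, so I_in = P_out/V_in = 280.23/240 = 1.17 A.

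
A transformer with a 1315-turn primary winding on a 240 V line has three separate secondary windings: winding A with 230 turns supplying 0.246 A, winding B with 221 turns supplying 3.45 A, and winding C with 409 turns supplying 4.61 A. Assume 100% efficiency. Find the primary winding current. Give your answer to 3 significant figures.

I_p ≈ 2.06 A

V_A = 240 × 230/1315 = 41.977 V; V_B = 240 × 221/1315 = 40.335 V; V_C = 240 × 409/1315 = 74.646 V.
P_out = V_A I_A + V_B I_B + V_C I_C = 41.977×0.246 + 40.335×3.45 + 74.646×4.61 = 10.326 + 139.15 + 344.12 = 493.60 W.
Ideal ⇒ P_in = P_out, so I_p = P_out/V_p = 493.60/240 = 2.06 A.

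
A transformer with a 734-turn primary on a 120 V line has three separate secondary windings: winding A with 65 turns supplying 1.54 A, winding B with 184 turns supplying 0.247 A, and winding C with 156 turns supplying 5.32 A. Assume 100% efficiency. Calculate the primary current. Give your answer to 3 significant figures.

I_p ≈ 1.33 A

V_A = 120 × 65/734 = 10.627 V; V_B = 120 × 184/734 = 30.082 V; V_C = 120 × 156/734 = 25.504 V.
P_out = V_A I_A + V_B I_B + V_C I_C = 10.627×1.54 + 30.082×0.247 + 25.504×5.32 = 16.365 + 7.4302 + 135.68 = 159.48 W.
Ideal ⇒ P_in = P_out, so I_p = P_out/V_p = 159.48/120 = 1.33 A.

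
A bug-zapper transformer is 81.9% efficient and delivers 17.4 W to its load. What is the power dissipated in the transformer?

P_in = P_out/η = 17.4/0.819 = 21.2454 W.
P_loss = P_in − P_out = 21.2454 − 17.4 = 3.85 W.

P_loss ≈ 3.85 W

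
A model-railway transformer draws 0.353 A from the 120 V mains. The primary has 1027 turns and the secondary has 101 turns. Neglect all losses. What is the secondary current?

I_s ≈ 3.59 A

I_s/I_p = N_p/N_s, so I_s = 0.353 × 1027/101 = 3.59 A.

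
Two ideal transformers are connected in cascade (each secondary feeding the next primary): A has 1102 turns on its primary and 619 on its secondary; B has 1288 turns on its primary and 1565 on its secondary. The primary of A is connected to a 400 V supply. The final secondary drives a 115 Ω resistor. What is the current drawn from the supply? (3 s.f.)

After A: V = 400.00 × 619/1102 = 224.68 V.
After B: V = 224.68 × 1565/1288 = 273.00 V.
I_load = 273.00/115 = 2.3739 A, so P_out = 273.00 × 2.3739 = 648.09 W.
All ideal ⇒ P_in = P_out, so I_supply = 648.09/400 = 1.62 A.

I_supply ≈ 1.62 A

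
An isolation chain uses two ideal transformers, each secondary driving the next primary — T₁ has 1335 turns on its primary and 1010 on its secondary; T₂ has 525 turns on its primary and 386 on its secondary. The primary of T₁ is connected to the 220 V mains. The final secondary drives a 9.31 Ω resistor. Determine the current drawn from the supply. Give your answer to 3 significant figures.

Secondary of T₁: V = 220.00 × 1010/1335 = 166.44 V.
Secondary of T₂: V = 166.44 × 386/525 = 122.37 V.
I_load = 122.37/9.31 = 13.144 A, so P_out = 122.37 × 13.144 = 1608.5 W.
All ideal ⇒ P_in = P_out, so I_supply = 1608.5/220 = 7.31 A.

I_supply ≈ 7.31 A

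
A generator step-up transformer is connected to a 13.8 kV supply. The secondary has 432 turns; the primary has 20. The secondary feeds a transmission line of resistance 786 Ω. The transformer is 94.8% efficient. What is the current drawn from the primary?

I_p ≈ 8640 A

V_s = 13800 × 432/20 = 298080 V.
I_s = V_s/R = 298080/786 = 379.24 A.
P_out = V_s I_s = 298080 × 379.24 = 1.1304×10^8 W.
P_in = P_out/η = 1.1304×10^8/0.948 = 1.1924×10^8 W.
I_p = P_in/V_p = 1.1924×10^8/13800 = 8640 A.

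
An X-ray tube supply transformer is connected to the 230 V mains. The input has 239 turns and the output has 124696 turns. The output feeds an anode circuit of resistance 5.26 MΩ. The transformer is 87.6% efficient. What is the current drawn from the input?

V_out = 230 × 124696/239 = 120000 V.
I_out = V_out/R = 120000/(5.26×10^6) = 0.022814 A.
P_out = V_out I_out = 120000 × 0.022814 = 2737.7 W.
P_in = P_out/η = 2737.7/0.876 = 3125.2 W.
I_in = P_in/V_in = 3125.2/230 = 13.6 A.

I_in ≈ 13.6 A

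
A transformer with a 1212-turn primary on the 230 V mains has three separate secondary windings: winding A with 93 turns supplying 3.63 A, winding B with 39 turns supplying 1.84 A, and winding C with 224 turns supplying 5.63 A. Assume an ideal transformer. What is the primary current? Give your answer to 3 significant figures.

I_p ≈ 1.38 A

V_A = 230 × 93/1212 = 17.649 V; V_B = 230 × 39/1212 = 7.4010 V; V_C = 230 × 224/1212 = 42.508 V.
P_out = V_A I_A + V_B I_B + V_C I_C = 17.649×3.63 + 7.4010×1.84 + 42.508×5.63 = 64.064 + 13.618 + 239.32 = 317.00 W.
Ideal ⇒ P_in = P_out, so I_p = P_out/V_p = 317.00/230 = 1.38 A.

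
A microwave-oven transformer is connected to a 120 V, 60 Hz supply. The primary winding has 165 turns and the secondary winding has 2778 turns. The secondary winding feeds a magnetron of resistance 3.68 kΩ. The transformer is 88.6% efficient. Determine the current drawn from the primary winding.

V_s = 120 × 2778/165 = 2020.4 V.
I_s = V_s/R = 2020.4/3680 = 0.54901 A.
P_out = V_s I_s = 2020.4 × 0.54901 = 1109.2 W.
P_in = P_out/η = 1109.2/0.886 = 1251.9 W.
I_p = P_in/V_p = 1251.9/120 = 10.4 A.

I_p ≈ 10.4 A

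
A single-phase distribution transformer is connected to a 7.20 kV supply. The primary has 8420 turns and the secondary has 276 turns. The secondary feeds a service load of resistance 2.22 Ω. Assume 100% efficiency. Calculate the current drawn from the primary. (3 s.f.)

I_p ≈ 3.48 A

V_s = V_p × N_s/N_p = 7200 × 276/8420 = 236.01 V.
I_s = V_s/R = 236.01/2.22 = 106.31 A.
For an ideal transformer I_p N_p = I_s N_s, so I_p = 106.31 × 276/8420 = 3.48 A.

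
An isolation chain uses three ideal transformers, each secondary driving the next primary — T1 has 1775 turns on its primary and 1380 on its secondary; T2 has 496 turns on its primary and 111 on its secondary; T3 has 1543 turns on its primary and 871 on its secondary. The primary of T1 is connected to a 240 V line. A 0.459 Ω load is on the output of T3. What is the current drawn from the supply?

I_supply ≈ 5.04 A

Secondary of T1: V = 240.00 × 1380/1775 = 186.59 V.
Secondary of T2: V = 186.59 × 111/496 = 41.757 V.
Secondary of T3: V = 41.757 × 871/1543 = 23.571 V.
I_load = 23.571/0.459 = 51.354 A, so P_out = 23.571 × 51.354 = 1210.5 W.
All ideal ⇒ P_in = P_out, so I_supply = 1210.5/240 = 5.04 A.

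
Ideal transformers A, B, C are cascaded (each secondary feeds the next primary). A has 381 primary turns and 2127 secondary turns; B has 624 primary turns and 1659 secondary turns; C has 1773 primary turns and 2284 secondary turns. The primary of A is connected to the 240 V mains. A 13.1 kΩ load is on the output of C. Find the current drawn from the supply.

I_supply ≈ 6.70 A

Secondary of A: V = 240.00 × 2127/381 = 1339.8 V.
Secondary of B: V = 1339.8 × 1659/624 = 3562.2 V.
Secondary of C: V = 3562.2 × 2284/1773 = 4588.8 V.
I_load = 4588.8/13100 = 0.35029 A, so P_out = 4588.8 × 0.35029 = 1607.4 W.
All ideal ⇒ P_in = P_out, so I_supply = 1607.4/240 = 6.70 A.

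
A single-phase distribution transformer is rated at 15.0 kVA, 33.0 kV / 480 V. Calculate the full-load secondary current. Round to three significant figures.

I_s = S/V_s = 15000/480 = 31.2 A.

I_s ≈ 31.2 A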